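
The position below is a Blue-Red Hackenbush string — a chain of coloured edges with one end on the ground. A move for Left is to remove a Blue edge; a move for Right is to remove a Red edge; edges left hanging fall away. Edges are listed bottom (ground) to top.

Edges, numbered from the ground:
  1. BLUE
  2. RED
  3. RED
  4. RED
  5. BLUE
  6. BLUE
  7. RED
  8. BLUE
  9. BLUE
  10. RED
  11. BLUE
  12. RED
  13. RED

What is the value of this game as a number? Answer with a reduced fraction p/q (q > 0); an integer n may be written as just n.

Recurse on prefixes of the 13-edge string BLUE RED RED RED BLUE BLUE RED BLUE BLUE RED BLUE RED RED:
value(B) = { 0 | · } → 1
value(BR) = { 0 | 1 } → 1/2
value(BRR) = { 0 | 1/2, 1 } → 1/4
value(BRRR) = { 0 | 1/4, 1/2, 1 } → 1/8
value(BRRRB) = { 0, 1/8 | 1/4, 1/2, 1 } → 3/16
value(BRRRBB) = { 0, 1/8, 3/16 | 1/4, 1/2, 1 } → 7/32
value(BRRRBBR) = { 0, 1/8, 3/16 | 7/32, 1/4, 1/2, 1 } → 13/64
value(BRRRBBRB) = { 0, 1/8, 3/16, 13/64 | 7/32, 1/4, 1/2, 1 } → 27/128
value(BRRRBBRBB) = { 0, 1/8, 3/16, 13/64, 27/128 | 7/32, 1/4, 1/2, 1 } → 55/256
value(BRRRBBRBBR) = { 0, 1/8, 3/16, 13/64, 27/128 | 55/256, 7/32, 1/4, 1/2, 1 } → 109/512
value(BRRRBBRBBRB) = { 0, 1/8, 3/16, 13/64, 27/128, 109/512 | 55/256, 7/32, 1/4, 1/2, 1 } → 219/1024
value(BRRRBBRBBRBR) = { 0, 1/8, 3/16, 13/64, 27/128, 109/512 | 219/1024, 55/256, 7/32, 1/4, 1/2, 1 } → 437/2048
value(BRRRBBRBBRBRR) = { 0, 1/8, 3/16, 13/64, 27/128, 109/512 | 437/2048, 219/1024, 55/256, 7/32, 1/4, 1/2, 1 } → 873/4096

873/4096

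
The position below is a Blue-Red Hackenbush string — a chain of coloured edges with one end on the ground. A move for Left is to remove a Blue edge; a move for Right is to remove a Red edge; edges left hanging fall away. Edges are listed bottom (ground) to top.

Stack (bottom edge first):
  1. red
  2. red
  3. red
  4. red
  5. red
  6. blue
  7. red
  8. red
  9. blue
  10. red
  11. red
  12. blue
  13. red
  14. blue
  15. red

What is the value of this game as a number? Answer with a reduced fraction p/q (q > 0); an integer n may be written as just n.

-4971/1024

Prefix values for red red red red red blue red red blue red red blue red blue red via {L|R} + simplicity:
r: Left {  }, Right { 0 } ⇒ simplest -1
rr: Left {  }, Right { -1 0 } ⇒ simplest -2
rrr: Left {  }, Right { -2 -1 0 } ⇒ simplest -3
rrrr: Left {  }, Right { -3 -2 -1 0 } ⇒ simplest -4
rrrrr: Left {  }, Right { -4 -3 -2 -1 0 } ⇒ simplest -5
rrrrrb: Left { -5 }, Right { -4 -3 -2 -1 0 } ⇒ simplest -9/2
rrrrrbr: Left { -5 }, Right { -9/2 -4 -3 -2 -1 0 } ⇒ simplest -19/4
rrrrrbrr: Left { -5 }, Right { -19/4 -9/2 -4 -3 -2 -1 0 } ⇒ simplest -39/8
rrrrrbrrb: Left { -5 -39/8 }, Right { -19/4 -9/2 -4 -3 -2 -1 0 } ⇒ simplest -77/16
rrrrrbrrbr: Left { -5 -39/8 }, Right { -77/16 -19/4 -9/2 -4 -3 -2 -1 0 } ⇒ simplest -155/32
rrrrrbrrbrr: Left { -5 -39/8 }, Right { -155/32 -77/16 -19/4 -9/2 -4 -3 -2 -1 0 } ⇒ simplest -311/64
rrrrrbrrbrrb: Left { -5 -39/8 -311/64 }, Right { -155/32 -77/16 -19/4 -9/2 -4 -3 -2 -1 0 } ⇒ simplest -621/128
rrrrrbrrbrrbr: Left { -5 -39/8 -311/64 }, Right { -621/128 -155/32 -77/16 -19/4 -9/2 -4 -3 -2 -1 0 } ⇒ simplest -1243/256
rrrrrbrrbrrbrb: Left { -5 -39/8 -311/64 -1243/256 }, Right { -621/128 -155/32 -77/16 -19/4 -9/2 -4 -3 -2 -1 0 } ⇒ simplest -2485/512
rrrrrbrrbrrbrbr: Left { -5 -39/8 -311/64 -1243/256 }, Right { -2485/512 -621/128 -155/32 -77/16 -19/4 -9/2 -4 -3 -2 -1 0 } ⇒ simplest -4971/1024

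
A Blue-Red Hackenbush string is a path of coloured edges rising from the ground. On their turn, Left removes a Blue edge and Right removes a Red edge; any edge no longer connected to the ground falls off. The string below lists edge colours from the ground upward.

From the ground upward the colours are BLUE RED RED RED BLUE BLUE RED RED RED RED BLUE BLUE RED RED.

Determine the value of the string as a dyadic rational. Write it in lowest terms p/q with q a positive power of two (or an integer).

1561/8192

edge 1 of 14 (BLUE): { 0 | none } => 1
edge 2 of 14 (RED): { 0 | 1 } => 1/2
edge 3 of 14 (RED): { 0 | 1/2 1 } => 1/4
edge 4 of 14 (RED): { 0 | 1/4 1/2 1 } => 1/8
edge 5 of 14 (BLUE): { 0 1/8 | 1/4 1/2 1 } => 3/16
edge 6 of 14 (BLUE): { 0 1/8 3/16 | 1/4 1/2 1 } => 7/32
edge 7 of 14 (RED): { 0 1/8 3/16 | 7/32 1/4 1/2 1 } => 13/64
edge 8 of 14 (RED): { 0 1/8 3/16 | 13/64 7/32 1/4 1/2 1 } => 25/128
edge 9 of 14 (RED): { 0 1/8 3/16 | 25/128 13/64 7/32 1/4 1/2 1 } => 49/256
edge 10 of 14 (RED): { 0 1/8 3/16 | 49/256 25/128 13/64 7/32 1/4 1/2 1 } => 97/512
edge 11 of 14 (BLUE): { 0 1/8 3/16 97/512 | 49/256 25/128 13/64 7/32 1/4 1/2 1 } => 195/1024
edge 12 of 14 (BLUE): { 0 1/8 3/16 97/512 195/1024 | 49/256 25/128 13/64 7/32 1/4 1/2 1 } => 391/2048
edge 13 of 14 (RED): { 0 1/8 3/16 97/512 195/1024 | 391/2048 49/256 25/128 13/64 7/32 1/4 1/2 1 } => 781/4096
edge 14 of 14 (RED): { 0 1/8 3/16 97/512 195/1024 | 781/4096 391/2048 49/256 25/128 13/64 7/32 1/4 1/2 1 } => 1561/8192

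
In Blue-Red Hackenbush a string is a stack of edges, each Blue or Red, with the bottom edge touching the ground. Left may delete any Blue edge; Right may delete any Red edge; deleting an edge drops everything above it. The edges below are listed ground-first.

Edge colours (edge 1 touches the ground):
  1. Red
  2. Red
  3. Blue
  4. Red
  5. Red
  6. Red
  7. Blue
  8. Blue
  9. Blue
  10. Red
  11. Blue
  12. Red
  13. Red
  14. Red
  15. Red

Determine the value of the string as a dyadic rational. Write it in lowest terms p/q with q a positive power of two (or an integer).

edge 1 of 15 (Red): { — | 0 } = -1
edge 2 of 15 (Red): { — | -1, 0 } = -2
edge 3 of 15 (Blue): { -2 | -1, 0 } = -3/2
edge 4 of 15 (Red): { -2 | -3/2, -1, 0 } = -7/4
edge 5 of 15 (Red): { -2 | -7/4, -3/2, -1, 0 } = -15/8
edge 6 of 15 (Red): { -2 | -15/8, -7/4, -3/2, -1, 0 } = -31/16
edge 7 of 15 (Blue): { -2, -31/16 | -15/8, -7/4, -3/2, -1, 0 } = -61/32
edge 8 of 15 (Blue): { -2, -31/16, -61/32 | -15/8, -7/4, -3/2, -1, 0 } = -121/64
edge 9 of 15 (Blue): { -2, -31/16, -61/32, -121/64 | -15/8, -7/4, -3/2, -1, 0 } = -241/128
edge 10 of 15 (Red): { -2, -31/16, -61/32, -121/64 | -241/128, -15/8, -7/4, -3/2, -1, 0 } = -483/256
edge 11 of 15 (Blue): { -2, -31/16, -61/32, -121/64, -483/256 | -241/128, -15/8, -7/4, -3/2, -1, 0 } = -965/512
edge 12 of 15 (Red): { -2, -31/16, -61/32, -121/64, -483/256 | -965/512, -241/128, -15/8, -7/4, -3/2, -1, 0 } = -1931/1024
edge 13 of 15 (Red): { -2, -31/16, -61/32, -121/64, -483/256 | -1931/1024, -965/512, -241/128, -15/8, -7/4, -3/2, -1, 0 } = -3863/2048
edge 14 of 15 (Red): { -2, -31/16, -61/32, -121/64, -483/256 | -3863/2048, -1931/1024, -965/512, -241/128, -15/8, -7/4, -3/2, -1, 0 } = -7727/4096
edge 15 of 15 (Red): { -2, -31/16, -61/32, -121/64, -483/256 | -7727/4096, -3863/2048, -1931/1024, -965/512, -241/128, -15/8, -7/4, -3/2, -1, 0 } = -15455/8192

-15455/8192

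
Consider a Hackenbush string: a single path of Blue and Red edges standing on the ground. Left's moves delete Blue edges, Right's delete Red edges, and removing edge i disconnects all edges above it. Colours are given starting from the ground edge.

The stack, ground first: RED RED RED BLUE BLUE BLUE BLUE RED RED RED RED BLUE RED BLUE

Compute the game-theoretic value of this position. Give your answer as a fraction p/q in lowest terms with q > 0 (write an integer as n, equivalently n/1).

Build value(s[:k]) for k = 1..14, string s = RED RED RED BLUE BLUE BLUE BLUE RED RED RED RED BLUE RED BLUE.
value(R) = { ∅ | 0 } gives -1
value(RR) = { ∅ | -1 0 } gives -2
value(RRR) = { ∅ | -2 -1 0 } gives -3
value(RRRB) = { -3 | -2 -1 0 } gives -5/2
value(RRRBB) = { -3 -5/2 | -2 -1 0 } gives -9/4
value(RRRBBB) = { -3 -5/2 -9/4 | -2 -1 0 } gives -17/8
value(RRRBBBB) = { -3 -5/2 -9/4 -17/8 | -2 -1 0 } gives -33/16
value(RRRBBBBR) = { -3 -5/2 -9/4 -17/8 | -33/16 -2 -1 0 } gives -67/32
value(RRRBBBBRR) = { -3 -5/2 -9/4 -17/8 | -67/32 -33/16 -2 -1 0 } gives -135/64
value(RRRBBBBRRR) = { -3 -5/2 -9/4 -17/8 | -135/64 -67/32 -33/16 -2 -1 0 } gives -271/128
value(RRRBBBBRRRR) = { -3 -5/2 -9/4 -17/8 | -271/128 -135/64 -67/32 -33/16 -2 -1 0 } gives -543/256
value(RRRBBBBRRRRB) = { -3 -5/2 -9/4 -17/8 -543/256 | -271/128 -135/64 -67/32 -33/16 -2 -1 0 } gives -1085/512
value(RRRBBBBRRRRBR) = { -3 -5/2 -9/4 -17/8 -543/256 | -1085/512 -271/128 -135/64 -67/32 -33/16 -2 -1 0 } gives -2171/1024
value(RRRBBBBRRRRBRB) = { -3 -5/2 -9/4 -17/8 -543/256 -2171/1024 | -1085/512 -271/128 -135/64 -67/32 -33/16 -2 -1 0 } gives -4341/2048

-4341/2048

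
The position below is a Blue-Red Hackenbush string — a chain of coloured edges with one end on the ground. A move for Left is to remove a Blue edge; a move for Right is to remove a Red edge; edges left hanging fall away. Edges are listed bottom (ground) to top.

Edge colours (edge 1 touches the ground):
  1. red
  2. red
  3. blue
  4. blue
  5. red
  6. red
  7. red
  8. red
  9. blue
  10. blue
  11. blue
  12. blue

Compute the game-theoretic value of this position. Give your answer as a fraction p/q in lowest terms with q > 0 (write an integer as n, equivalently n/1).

Build G(s[:k]) for k = 1..12, string s = red red blue blue red red red red blue blue blue blue.
G_1 [r]  L=[(no moves)]  R=[0]  ⇒ -1
G_2 [rr]  L=[(no moves)]  R=[-1 0]  ⇒ -2
G_3 [rrb]  L=[-2]  R=[-1 0]  ⇒ -3/2
G_4 [rrbb]  L=[-2 -3/2]  R=[-1 0]  ⇒ -5/4
G_5 [rrbbr]  L=[-2 -3/2]  R=[-5/4 -1 0]  ⇒ -11/8
G_6 [rrbbrr]  L=[-2 -3/2]  R=[-11/8 -5/4 -1 0]  ⇒ -23/16
G_7 [rrbbrrr]  L=[-2 -3/2]  R=[-23/16 -11/8 -5/4 -1 0]  ⇒ -47/32
G_8 [rrbbrrrr]  L=[-2 -3/2]  R=[-47/32 -23/16 -11/8 -5/4 -1 0]  ⇒ -95/64
G_9 [rrbbrrrrb]  L=[-2 -3/2 -95/64]  R=[-47/32 -23/16 -11/8 -5/4 -1 0]  ⇒ -189/128
G_10 [rrbbrrrrbb]  L=[-2 -3/2 -95/64 -189/128]  R=[-47/32 -23/16 -11/8 -5/4 -1 0]  ⇒ -377/256
G_11 [rrbbrrrrbbb]  L=[-2 -3/2 -95/64 -189/128 -377/256]  R=[-47/32 -23/16 -11/8 -5/4 -1 0]  ⇒ -753/512
G_12 [rrbbrrrrbbbb]  L=[-2 -3/2 -95/64 -189/128 -377/256 -753/512]  R=[-47/32 -23/16 -11/8 -5/4 -1 0]  ⇒ -1505/1024

-1505/1024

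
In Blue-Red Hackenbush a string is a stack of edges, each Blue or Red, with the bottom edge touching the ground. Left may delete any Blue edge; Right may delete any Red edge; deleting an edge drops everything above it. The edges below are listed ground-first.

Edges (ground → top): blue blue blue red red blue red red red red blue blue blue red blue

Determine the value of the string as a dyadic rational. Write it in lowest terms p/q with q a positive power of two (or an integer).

edge 1 of 15 (blue): { 0 | — } ⇒ 1
edge 2 of 15 (blue): { 0, 1 | — } ⇒ 2
edge 3 of 15 (blue): { 0, 1, 2 | — } ⇒ 3
edge 4 of 15 (red): { 0, 1, 2 | 3 } ⇒ 5/2
edge 5 of 15 (red): { 0, 1, 2 | 5/2, 3 } ⇒ 9/4
edge 6 of 15 (blue): { 0, 1, 2, 9/4 | 5/2, 3 } ⇒ 19/8
edge 7 of 15 (red): { 0, 1, 2, 9/4 | 19/8, 5/2, 3 } ⇒ 37/16
edge 8 of 15 (red): { 0, 1, 2, 9/4 | 37/16, 19/8, 5/2, 3 } ⇒ 73/32
edge 9 of 15 (red): { 0, 1, 2, 9/4 | 73/32, 37/16, 19/8, 5/2, 3 } ⇒ 145/64
edge 10 of 15 (red): { 0, 1, 2, 9/4 | 145/64, 73/32, 37/16, 19/8, 5/2, 3 } ⇒ 289/128
edge 11 of 15 (blue): { 0, 1, 2, 9/4, 289/128 | 145/64, 73/32, 37/16, 19/8, 5/2, 3 } ⇒ 579/256
edge 12 of 15 (blue): { 0, 1, 2, 9/4, 289/128, 579/256 | 145/64, 73/32, 37/16, 19/8, 5/2, 3 } ⇒ 1159/512
edge 13 of 15 (blue): { 0, 1, 2, 9/4, 289/128, 579/256, 1159/512 | 145/64, 73/32, 37/16, 19/8, 5/2, 3 } ⇒ 2319/1024
edge 14 of 15 (red): { 0, 1, 2, 9/4, 289/128, 579/256, 1159/512 | 2319/1024, 145/64, 73/32, 37/16, 19/8, 5/2, 3 } ⇒ 4637/2048
edge 15 of 15 (blue): { 0, 1, 2, 9/4, 289/128, 579/256, 1159/512, 4637/2048 | 2319/1024, 145/64, 73/32, 37/16, 19/8, 5/2, 3 } ⇒ 9275/4096

9275/4096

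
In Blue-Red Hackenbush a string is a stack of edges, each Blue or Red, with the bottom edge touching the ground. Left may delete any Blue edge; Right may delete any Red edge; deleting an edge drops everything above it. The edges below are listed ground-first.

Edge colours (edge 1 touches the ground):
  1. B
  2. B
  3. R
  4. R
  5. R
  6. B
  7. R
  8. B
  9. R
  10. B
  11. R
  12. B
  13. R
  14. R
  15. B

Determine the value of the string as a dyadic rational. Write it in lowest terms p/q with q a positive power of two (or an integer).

9555/8192

Prefix values for B B R R R B R B R B R B R R B via {L|R} + simplicity:
edge 1 of 15 (B): { 0 | — } => 1
edge 2 of 15 (B): { 0 1 | — } => 2
edge 3 of 15 (R): { 0 1 | 2 } => 3/2
edge 4 of 15 (R): { 0 1 | 3/2 2 } => 5/4
edge 5 of 15 (R): { 0 1 | 5/4 3/2 2 } => 9/8
edge 6 of 15 (B): { 0 1 9/8 | 5/4 3/2 2 } => 19/16
edge 7 of 15 (R): { 0 1 9/8 | 19/16 5/4 3/2 2 } => 37/32
edge 8 of 15 (B): { 0 1 9/8 37/32 | 19/16 5/4 3/2 2 } => 75/64
edge 9 of 15 (R): { 0 1 9/8 37/32 | 75/64 19/16 5/4 3/2 2 } => 149/128
edge 10 of 15 (B): { 0 1 9/8 37/32 149/128 | 75/64 19/16 5/4 3/2 2 } => 299/256
edge 11 of 15 (R): { 0 1 9/8 37/32 149/128 | 299/256 75/64 19/16 5/4 3/2 2 } => 597/512
edge 12 of 15 (B): { 0 1 9/8 37/32 149/128 597/512 | 299/256 75/64 19/16 5/4 3/2 2 } => 1195/1024
edge 13 of 15 (R): { 0 1 9/8 37/32 149/128 597/512 | 1195/1024 299/256 75/64 19/16 5/4 3/2 2 } => 2389/2048
edge 14 of 15 (R): { 0 1 9/8 37/32 149/128 597/512 | 2389/2048 1195/1024 299/256 75/64 19/16 5/4 3/2 2 } => 4777/4096
edge 15 of 15 (B): { 0 1 9/8 37/32 149/128 597/512 4777/4096 | 2389/2048 1195/1024 299/256 75/64 19/16 5/4 3/2 2 } => 9555/8192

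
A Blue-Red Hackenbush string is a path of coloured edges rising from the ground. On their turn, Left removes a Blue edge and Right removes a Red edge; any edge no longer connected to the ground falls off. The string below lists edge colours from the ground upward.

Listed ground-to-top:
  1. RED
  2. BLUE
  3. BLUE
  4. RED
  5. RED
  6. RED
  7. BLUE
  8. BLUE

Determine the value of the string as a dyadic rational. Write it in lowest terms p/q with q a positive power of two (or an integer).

edge 1 of 8 (RED): { none | 0 } → -1
edge 2 of 8 (BLUE): { -1 | 0 } → -1/2
edge 3 of 8 (BLUE): { -1 -1/2 | 0 } → -1/4
edge 4 of 8 (RED): { -1 -1/2 | -1/4 0 } → -3/8
edge 5 of 8 (RED): { -1 -1/2 | -3/8 -1/4 0 } → -7/16
edge 6 of 8 (RED): { -1 -1/2 | -7/16 -3/8 -1/4 0 } → -15/32
edge 7 of 8 (BLUE): { -1 -1/2 -15/32 | -7/16 -3/8 -1/4 0 } → -29/64
edge 8 of 8 (BLUE): { -1 -1/2 -15/32 -29/64 | -7/16 -3/8 -1/4 0 } → -57/128

-57/128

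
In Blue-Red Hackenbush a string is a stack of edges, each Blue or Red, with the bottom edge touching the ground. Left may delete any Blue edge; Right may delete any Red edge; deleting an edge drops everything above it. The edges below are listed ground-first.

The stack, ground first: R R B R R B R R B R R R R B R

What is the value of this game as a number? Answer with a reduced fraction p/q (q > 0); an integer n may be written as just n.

-15227/8192

Recurse on prefixes of the 15-edge string R R B R R B R R B R R R R B R:
R: Left { ∅ }, Right { 0 } => simplest -1
RR: Left { ∅ }, Right { -1, 0 } => simplest -2
RRB: Left { -2 }, Right { -1, 0 } => simplest -3/2
RRBR: Left { -2 }, Right { -3/2, -1, 0 } => simplest -7/4
RRBRR: Left { -2 }, Right { -7/4, -3/2, -1, 0 } => simplest -15/8
RRBRRB: Left { -2, -15/8 }, Right { -7/4, -3/2, -1, 0 } => simplest -29/16
RRBRRBR: Left { -2, -15/8 }, Right { -29/16, -7/4, -3/2, -1, 0 } => simplest -59/32
RRBRRBRR: Left { -2, -15/8 }, Right { -59/32, -29/16, -7/4, -3/2, -1, 0 } => simplest -119/64
RRBRRBRRB: Left { -2, -15/8, -119/64 }, Right { -59/32, -29/16, -7/4, -3/2, -1, 0 } => simplest -237/128
RRBRRBRRBR: Left { -2, -15/8, -119/64 }, Right { -237/128, -59/32, -29/16, -7/4, -3/2, -1, 0 } => simplest -475/256
RRBRRBRRBRR: Left { -2, -15/8, -119/64 }, Right { -475/256, -237/128, -59/32, -29/16, -7/4, -3/2, -1, 0 } => simplest -951/512
RRBRRBRRBRRR: Left { -2, -15/8, -119/64 }, Right { -951/512, -475/256, -237/128, -59/32, -29/16, -7/4, -3/2, -1, 0 } => simplest -1903/1024
RRBRRBRRBRRRR: Left { -2, -15/8, -119/64 }, Right { -1903/1024, -951/512, -475/256, -237/128, -59/32, -29/16, -7/4, -3/2, -1, 0 } => simplest -3807/2048
RRBRRBRRBRRRRB: Left { -2, -15/8, -119/64, -3807/2048 }, Right { -1903/1024, -951/512, -475/256, -237/128, -59/32, -29/16, -7/4, -3/2, -1, 0 } => simplest -7613/4096
RRBRRBRRBRRRRBR: Left { -2, -15/8, -119/64, -3807/2048 }, Right { -7613/4096, -1903/1024, -951/512, -475/256, -237/128, -59/32, -29/16, -7/4, -3/2, -1, 0 } => simplest -15227/8192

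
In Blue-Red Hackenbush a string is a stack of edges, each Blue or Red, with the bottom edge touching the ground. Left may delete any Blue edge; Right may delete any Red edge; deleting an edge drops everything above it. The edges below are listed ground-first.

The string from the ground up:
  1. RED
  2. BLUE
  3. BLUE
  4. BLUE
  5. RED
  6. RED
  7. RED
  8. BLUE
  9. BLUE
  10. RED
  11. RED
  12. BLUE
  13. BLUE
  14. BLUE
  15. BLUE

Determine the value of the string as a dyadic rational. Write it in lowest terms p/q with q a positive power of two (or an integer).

-3681/16384

step 1: add RED to get R; options L={ ∅ } R={ 0 } so -1
step 2: add BLUE to get RB; options L={ -1 } R={ 0 } so -1/2
step 3: add BLUE to get RBB; options L={ -1,-1/2 } R={ 0 } so -1/4
step 4: add BLUE to get RBBB; options L={ -1,-1/2,-1/4 } R={ 0 } so -1/8
step 5: add RED to get RBBBR; options L={ -1,-1/2,-1/4 } R={ -1/8,0 } so -3/16
step 6: add RED to get RBBBRR; options L={ -1,-1/2,-1/4 } R={ -3/16,-1/8,0 } so -7/32
step 7: add RED to get RBBBRRR; options L={ -1,-1/2,-1/4 } R={ -7/32,-3/16,-1/8,0 } so -15/64
step 8: add BLUE to get RBBBRRRB; options L={ -1,-1/2,-1/4,-15/64 } R={ -7/32,-3/16,-1/8,0 } so -29/128
step 9: add BLUE to get RBBBRRRBB; options L={ -1,-1/2,-1/4,-15/64,-29/128 } R={ -7/32,-3/16,-1/8,0 } so -57/256
step 10: add RED to get RBBBRRRBBR; options L={ -1,-1/2,-1/4,-15/64,-29/128 } R={ -57/256,-7/32,-3/16,-1/8,0 } so -115/512
step 11: add RED to get RBBBRRRBBRR; options L={ -1,-1/2,-1/4,-15/64,-29/128 } R={ -115/512,-57/256,-7/32,-3/16,-1/8,0 } so -231/1024
step 12: add BLUE to get RBBBRRRBBRRB; options L={ -1,-1/2,-1/4,-15/64,-29/128,-231/1024 } R={ -115/512,-57/256,-7/32,-3/16,-1/8,0 } so -461/2048
step 13: add BLUE to get RBBBRRRBBRRBB; options L={ -1,-1/2,-1/4,-15/64,-29/128,-231/1024,-461/2048 } R={ -115/512,-57/256,-7/32,-3/16,-1/8,0 } so -921/4096
step 14: add BLUE to get RBBBRRRBBRRBBB; options L={ -1,-1/2,-1/4,-15/64,-29/128,-231/1024,-461/2048,-921/4096 } R={ -115/512,-57/256,-7/32,-3/16,-1/8,0 } so -1841/8192
step 15: add BLUE to get RBBBRRRBBRRBBBB; options L={ -1,-1/2,-1/4,-15/64,-29/128,-231/1024,-461/2048,-921/4096,-1841/8192 } R={ -115/512,-57/256,-7/32,-3/16,-1/8,0 } so -3681/16384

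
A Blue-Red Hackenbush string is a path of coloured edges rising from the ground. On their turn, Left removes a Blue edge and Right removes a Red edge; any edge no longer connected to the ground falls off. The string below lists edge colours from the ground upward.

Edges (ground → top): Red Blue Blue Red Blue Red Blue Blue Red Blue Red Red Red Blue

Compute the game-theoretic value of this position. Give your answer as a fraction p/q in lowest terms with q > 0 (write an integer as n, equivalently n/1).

-2653/8192

Recurse on prefixes of the 14-edge string Red Blue Blue Red Blue Red Blue Blue Red Blue Red Red Red Blue:
1 of 14 · R · max L −∞ · min R 0 gives -1
2 of 14 · RB · max L -1 · min R 0 gives -1/2
3 of 14 · RBB · max L -1/2 · min R 0 gives -1/4
4 of 14 · RBBR · max L -1/2 · min R -1/4 gives -3/8
5 of 14 · RBBRB · max L -3/8 · min R -1/4 gives -5/16
6 of 14 · RBBRBR · max L -3/8 · min R -5/16 gives -11/32
7 of 14 · RBBRBRB · max L -11/32 · min R -5/16 gives -21/64
8 of 14 · RBBRBRBB · max L -21/64 · min R -5/16 gives -41/128
9 of 14 · RBBRBRBBR · max L -21/64 · min R -41/128 gives -83/256
10 of 14 · RBBRBRBBRB · max L -83/256 · min R -41/128 gives -165/512
11 of 14 · RBBRBRBBRBR · max L -83/256 · min R -165/512 gives -331/1024
12 of 14 · RBBRBRBBRBRR · max L -83/256 · min R -331/1024 gives -663/2048
13 of 14 · RBBRBRBBRBRRR · max L -83/256 · min R -663/2048 gives -1327/4096
14 of 14 · RBBRBRBBRBRRRB · max L -1327/4096 · min R -663/2048 gives -2653/8192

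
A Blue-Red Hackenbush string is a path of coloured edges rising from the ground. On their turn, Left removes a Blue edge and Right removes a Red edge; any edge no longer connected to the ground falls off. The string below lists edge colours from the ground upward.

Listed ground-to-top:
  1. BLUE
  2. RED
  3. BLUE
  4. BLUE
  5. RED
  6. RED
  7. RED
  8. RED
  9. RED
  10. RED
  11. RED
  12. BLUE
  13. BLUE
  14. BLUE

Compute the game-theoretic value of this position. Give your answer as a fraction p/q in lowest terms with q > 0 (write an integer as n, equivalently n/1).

6159/8192

1 of 14 · B · max L 0 · min R +∞ → 1
2 of 14 · BR · max L 0 · min R 1 → 1/2
3 of 14 · BRB · max L 1/2 · min R 1 → 3/4
4 of 14 · BRBB · max L 3/4 · min R 1 → 7/8
5 of 14 · BRBBR · max L 3/4 · min R 7/8 → 13/16
6 of 14 · BRBBRR · max L 3/4 · min R 13/16 → 25/32
7 of 14 · BRBBRRR · max L 3/4 · min R 25/32 → 49/64
8 of 14 · BRBBRRRR · max L 3/4 · min R 49/64 → 97/128
9 of 14 · BRBBRRRRR · max L 3/4 · min R 97/128 → 193/256
10 of 14 · BRBBRRRRRR · max L 3/4 · min R 193/256 → 385/512
11 of 14 · BRBBRRRRRRR · max L 3/4 · min R 385/512 → 769/1024
12 of 14 · BRBBRRRRRRRB · max L 769/1024 · min R 385/512 → 1539/2048
13 of 14 · BRBBRRRRRRRBB · max L 1539/2048 · min R 385/512 → 3079/4096
14 of 14 · BRBBRRRRRRRBBB · max L 3079/4096 · min R 385/512 → 6159/8192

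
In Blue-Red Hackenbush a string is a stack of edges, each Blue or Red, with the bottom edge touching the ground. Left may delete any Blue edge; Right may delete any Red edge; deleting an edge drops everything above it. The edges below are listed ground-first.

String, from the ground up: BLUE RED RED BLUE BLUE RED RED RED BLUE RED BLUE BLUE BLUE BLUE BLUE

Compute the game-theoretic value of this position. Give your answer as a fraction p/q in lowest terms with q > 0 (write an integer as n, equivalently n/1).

B: Left { 0 }, Right { — } ⇒ simplest 1
BR: Left { 0 }, Right { 1 } ⇒ simplest 1/2
BRR: Left { 0 }, Right { 1/2 1 } ⇒ simplest 1/4
BRRB: Left { 0 1/4 }, Right { 1/2 1 } ⇒ simplest 3/8
BRRBB: Left { 0 1/4 3/8 }, Right { 1/2 1 } ⇒ simplest 7/16
BRRBBR: Left { 0 1/4 3/8 }, Right { 7/16 1/2 1 } ⇒ simplest 13/32
BRRBBRR: Left { 0 1/4 3/8 }, Right { 13/32 7/16 1/2 1 } ⇒ simplest 25/64
BRRBBRRR: Left { 0 1/4 3/8 }, Right { 25/64 13/32 7/16 1/2 1 } ⇒ simplest 49/128
BRRBBRRRB: Left { 0 1/4 3/8 49/128 }, Right { 25/64 13/32 7/16 1/2 1 } ⇒ simplest 99/256
BRRBBRRRBR: Left { 0 1/4 3/8 49/128 }, Right { 99/256 25/64 13/32 7/16 1/2 1 } ⇒ simplest 197/512
BRRBBRRRBRB: Left { 0 1/4 3/8 49/128 197/512 }, Right { 99/256 25/64 13/32 7/16 1/2 1 } ⇒ simplest 395/1024
BRRBBRRRBRBB: Left { 0 1/4 3/8 49/128 197/512 395/1024 }, Right { 99/256 25/64 13/32 7/16 1/2 1 } ⇒ simplest 791/2048
BRRBBRRRBRBBB: Left { 0 1/4 3/8 49/128 197/512 395/1024 791/2048 }, Right { 99/256 25/64 13/32 7/16 1/2 1 } ⇒ simplest 1583/4096
BRRBBRRRBRBBBB: Left { 0 1/4 3/8 49/128 197/512 395/1024 791/2048 1583/4096 }, Right { 99/256 25/64 13/32 7/16 1/2 1 } ⇒ simplest 3167/8192
BRRBBRRRBRBBBBB: Left { 0 1/4 3/8 49/128 197/512 395/1024 791/2048 1583/4096 3167/8192 }, Right { 99/256 25/64 13/32 7/16 1/2 1 } ⇒ simplest 6335/16384

6335/16384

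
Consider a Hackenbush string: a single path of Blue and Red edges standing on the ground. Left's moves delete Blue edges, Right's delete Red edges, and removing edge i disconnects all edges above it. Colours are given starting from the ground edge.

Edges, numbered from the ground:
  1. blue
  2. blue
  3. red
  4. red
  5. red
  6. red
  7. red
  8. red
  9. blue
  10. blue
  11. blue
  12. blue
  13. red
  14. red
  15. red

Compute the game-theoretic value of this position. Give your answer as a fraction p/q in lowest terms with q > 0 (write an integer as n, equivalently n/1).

Build value(s[:k]) for k = 1..15, string s = blue blue red red red red red red blue blue blue blue red red red.
value_1 [b]  L=[0]  R=[∅]  => 1
value_2 [bb]  L=[0, 1]  R=[∅]  => 2
value_3 [bbr]  L=[0, 1]  R=[2]  => 3/2
value_4 [bbrr]  L=[0, 1]  R=[3/2, 2]  => 5/4
value_5 [bbrrr]  L=[0, 1]  R=[5/4, 3/2, 2]  => 9/8
value_6 [bbrrrr]  L=[0, 1]  R=[9/8, 5/4, 3/2, 2]  => 17/16
value_7 [bbrrrrr]  L=[0, 1]  R=[17/16, 9/8, 5/4, 3/2, 2]  => 33/32
value_8 [bbrrrrrr]  L=[0, 1]  R=[33/32, 17/16, 9/8, 5/4, 3/2, 2]  => 65/64
value_9 [bbrrrrrrb]  L=[0, 1, 65/64]  R=[33/32, 17/16, 9/8, 5/4, 3/2, 2]  => 131/128
value_10 [bbrrrrrrbb]  L=[0, 1, 65/64, 131/128]  R=[33/32, 17/16, 9/8, 5/4, 3/2, 2]  => 263/256
value_11 [bbrrrrrrbbb]  L=[0, 1, 65/64, 131/128, 263/256]  R=[33/32, 17/16, 9/8, 5/4, 3/2, 2]  => 527/512
value_12 [bbrrrrrrbbbb]  L=[0, 1, 65/64, 131/128, 263/256, 527/512]  R=[33/32, 17/16, 9/8, 5/4, 3/2, 2]  => 1055/1024
value_13 [bbrrrrrrbbbbr]  L=[0, 1, 65/64, 131/128, 263/256, 527/512]  R=[1055/1024, 33/32, 17/16, 9/8, 5/4, 3/2, 2]  => 2109/2048
value_14 [bbrrrrrrbbbbrr]  L=[0, 1, 65/64, 131/128, 263/256, 527/512]  R=[2109/2048, 1055/1024, 33/32, 17/16, 9/8, 5/4, 3/2, 2]  => 4217/4096
value_15 [bbrrrrrrbbbbrrr]  L=[0, 1, 65/64, 131/128, 263/256, 527/512]  R=[4217/4096, 2109/2048, 1055/1024, 33/32, 17/16, 9/8, 5/4, 3/2, 2]  => 8433/8192

8433/8192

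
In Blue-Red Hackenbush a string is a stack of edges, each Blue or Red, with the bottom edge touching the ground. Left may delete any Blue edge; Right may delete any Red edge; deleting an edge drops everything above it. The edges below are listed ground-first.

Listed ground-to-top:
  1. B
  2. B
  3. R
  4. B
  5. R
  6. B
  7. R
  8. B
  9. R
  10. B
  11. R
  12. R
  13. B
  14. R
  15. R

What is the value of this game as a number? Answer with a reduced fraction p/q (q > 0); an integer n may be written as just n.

13641/8192

Recurse on prefixes of the 15-edge string B B R B R B R B R B R R B R R:
v_1 [B]  L=[0]  R=[]  -> 1
v_2 [BB]  L=[0,1]  R=[]  -> 2
v_3 [BBR]  L=[0,1]  R=[2]  -> 3/2
v_4 [BBRB]  L=[0,1,3/2]  R=[2]  -> 7/4
v_5 [BBRBR]  L=[0,1,3/2]  R=[7/4,2]  -> 13/8
v_6 [BBRBRB]  L=[0,1,3/2,13/8]  R=[7/4,2]  -> 27/16
v_7 [BBRBRBR]  L=[0,1,3/2,13/8]  R=[27/16,7/4,2]  -> 53/32
v_8 [BBRBRBRB]  L=[0,1,3/2,13/8,53/32]  R=[27/16,7/4,2]  -> 107/64
v_9 [BBRBRBRBR]  L=[0,1,3/2,13/8,53/32]  R=[107/64,27/16,7/4,2]  -> 213/128
v_10 [BBRBRBRBRB]  L=[0,1,3/2,13/8,53/32,213/128]  R=[107/64,27/16,7/4,2]  -> 427/256
v_11 [BBRBRBRBRBR]  L=[0,1,3/2,13/8,53/32,213/128]  R=[427/256,107/64,27/16,7/4,2]  -> 853/512
v_12 [BBRBRBRBRBRR]  L=[0,1,3/2,13/8,53/32,213/128]  R=[853/512,427/256,107/64,27/16,7/4,2]  -> 1705/1024
v_13 [BBRBRBRBRBRRB]  L=[0,1,3/2,13/8,53/32,213/128,1705/1024]  R=[853/512,427/256,107/64,27/16,7/4,2]  -> 3411/2048
v_14 [BBRBRBRBRBRRBR]  L=[0,1,3/2,13/8,53/32,213/128,1705/1024]  R=[3411/2048,853/512,427/256,107/64,27/16,7/4,2]  -> 6821/4096
v_15 [BBRBRBRBRBRRBRR]  L=[0,1,3/2,13/8,53/32,213/128,1705/1024]  R=[6821/4096,3411/2048,853/512,427/256,107/64,27/16,7/4,2]  -> 13641/8192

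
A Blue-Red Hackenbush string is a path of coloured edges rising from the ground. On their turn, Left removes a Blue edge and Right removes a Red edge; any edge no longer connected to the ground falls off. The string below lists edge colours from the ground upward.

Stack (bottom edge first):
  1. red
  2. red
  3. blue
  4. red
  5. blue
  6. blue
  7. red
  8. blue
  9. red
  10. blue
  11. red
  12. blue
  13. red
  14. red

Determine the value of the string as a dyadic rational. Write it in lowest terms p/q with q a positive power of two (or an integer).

Build g(s[:k]) for k = 1..14, string s = red red blue red blue blue red blue red blue red blue red red.
r: Left { ∅ }, Right { 0 } ⇒ simplest -1
rr: Left { ∅ }, Right { -1 0 } ⇒ simplest -2
rrb: Left { -2 }, Right { -1 0 } ⇒ simplest -3/2
rrbr: Left { -2 }, Right { -3/2 -1 0 } ⇒ simplest -7/4
rrbrb: Left { -2 -7/4 }, Right { -3/2 -1 0 } ⇒ simplest -13/8
rrbrbb: Left { -2 -7/4 -13/8 }, Right { -3/2 -1 0 } ⇒ simplest -25/16
rrbrbbr: Left { -2 -7/4 -13/8 }, Right { -25/16 -3/2 -1 0 } ⇒ simplest -51/32
rrbrbbrb: Left { -2 -7/4 -13/8 -51/32 }, Right { -25/16 -3/2 -1 0 } ⇒ simplest -101/64
rrbrbbrbr: Left { -2 -7/4 -13/8 -51/32 }, Right { -101/64 -25/16 -3/2 -1 0 } ⇒ simplest -203/128
rrbrbbrbrb: Left { -2 -7/4 -13/8 -51/32 -203/128 }, Right { -101/64 -25/16 -3/2 -1 0 } ⇒ simplest -405/256
rrbrbbrbrbr: Left { -2 -7/4 -13/8 -51/32 -203/128 }, Right { -405/256 -101/64 -25/16 -3/2 -1 0 } ⇒ simplest -811/512
rrbrbbrbrbrb: Left { -2 -7/4 -13/8 -51/32 -203/128 -811/512 }, Right { -405/256 -101/64 -25/16 -3/2 -1 0 } ⇒ simplest -1621/1024
rrbrbbrbrbrbr: Left { -2 -7/4 -13/8 -51/32 -203/128 -811/512 }, Right { -1621/1024 -405/256 -101/64 -25/16 -3/2 -1 0 } ⇒ simplest -3243/2048
rrbrbbrbrbrbrr: Left { -2 -7/4 -13/8 -51/32 -203/128 -811/512 }, Right { -3243/2048 -1621/1024 -405/256 -101/64 -25/16 -3/2 -1 0 } ⇒ simplest -6487/4096

-6487/4096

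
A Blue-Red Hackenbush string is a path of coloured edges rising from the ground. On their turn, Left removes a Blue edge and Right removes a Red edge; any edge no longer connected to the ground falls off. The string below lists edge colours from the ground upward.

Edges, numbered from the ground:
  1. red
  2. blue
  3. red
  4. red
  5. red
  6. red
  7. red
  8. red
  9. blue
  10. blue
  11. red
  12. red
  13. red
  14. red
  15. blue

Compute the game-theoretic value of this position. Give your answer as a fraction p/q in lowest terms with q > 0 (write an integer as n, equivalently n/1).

value_1 [r]  L=[(no moves)]  R=[0]  → -1
value_2 [rb]  L=[-1]  R=[0]  → -1/2
value_3 [rbr]  L=[-1]  R=[-1/2 0]  → -3/4
value_4 [rbrr]  L=[-1]  R=[-3/4 -1/2 0]  → -7/8
value_5 [rbrrr]  L=[-1]  R=[-7/8 -3/4 -1/2 0]  → -15/16
value_6 [rbrrrr]  L=[-1]  R=[-15/16 -7/8 -3/4 -1/2 0]  → -31/32
value_7 [rbrrrrr]  L=[-1]  R=[-31/32 -15/16 -7/8 -3/4 -1/2 0]  → -63/64
value_8 [rbrrrrrr]  L=[-1]  R=[-63/64 -31/32 -15/16 -7/8 -3/4 -1/2 0]  → -127/128
value_9 [rbrrrrrrb]  L=[-1 -127/128]  R=[-63/64 -31/32 -15/16 -7/8 -3/4 -1/2 0]  → -253/256
value_10 [rbrrrrrrbb]  L=[-1 -127/128 -253/256]  R=[-63/64 -31/32 -15/16 -7/8 -3/4 -1/2 0]  → -505/512
value_11 [rbrrrrrrbbr]  L=[-1 -127/128 -253/256]  R=[-505/512 -63/64 -31/32 -15/16 -7/8 -3/4 -1/2 0]  → -1011/1024
value_12 [rbrrrrrrbbrr]  L=[-1 -127/128 -253/256]  R=[-1011/1024 -505/512 -63/64 -31/32 -15/16 -7/8 -3/4 -1/2 0]  → -2023/2048
value_13 [rbrrrrrrbbrrr]  L=[-1 -127/128 -253/256]  R=[-2023/2048 -1011/1024 -505/512 -63/64 -31/32 -15/16 -7/8 -3/4 -1/2 0]  → -4047/4096
value_14 [rbrrrrrrbbrrrr]  L=[-1 -127/128 -253/256]  R=[-4047/4096 -2023/2048 -1011/1024 -505/512 -63/64 -31/32 -15/16 -7/8 -3/4 -1/2 0]  → -8095/8192
value_15 [rbrrrrrrbbrrrrb]  L=[-1 -127/128 -253/256 -8095/8192]  R=[-4047/4096 -2023/2048 -1011/1024 -505/512 -63/64 -31/32 -15/16 -7/8 -3/4 -1/2 0]  → -16189/16384

-16189/16384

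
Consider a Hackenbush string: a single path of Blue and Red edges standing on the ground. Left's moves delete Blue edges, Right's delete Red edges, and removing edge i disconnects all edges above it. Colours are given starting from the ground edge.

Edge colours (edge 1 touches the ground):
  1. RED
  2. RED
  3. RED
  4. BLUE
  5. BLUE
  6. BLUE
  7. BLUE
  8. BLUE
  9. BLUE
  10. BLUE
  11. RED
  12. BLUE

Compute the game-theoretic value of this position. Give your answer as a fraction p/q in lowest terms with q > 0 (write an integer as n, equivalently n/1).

-1029/512

Prefix values for RED RED RED BLUE BLUE BLUE BLUE BLUE BLUE BLUE RED BLUE via {L|R} + simplicity:
edge 1 of 12 (RED): { ∅ | 0 } gives -1
edge 2 of 12 (RED): { ∅ | -1, 0 } gives -2
edge 3 of 12 (RED): { ∅ | -2, -1, 0 } gives -3
edge 4 of 12 (BLUE): { -3 | -2, -1, 0 } gives -5/2
edge 5 of 12 (BLUE): { -3, -5/2 | -2, -1, 0 } gives -9/4
edge 6 of 12 (BLUE): { -3, -5/2, -9/4 | -2, -1, 0 } gives -17/8
edge 7 of 12 (BLUE): { -3, -5/2, -9/4, -17/8 | -2, -1, 0 } gives -33/16
edge 8 of 12 (BLUE): { -3, -5/2, -9/4, -17/8, -33/16 | -2, -1, 0 } gives -65/32
edge 9 of 12 (BLUE): { -3, -5/2, -9/4, -17/8, -33/16, -65/32 | -2, -1, 0 } gives -129/64
edge 10 of 12 (BLUE): { -3, -5/2, -9/4, -17/8, -33/16, -65/32, -129/64 | -2, -1, 0 } gives -257/128
edge 11 of 12 (RED): { -3, -5/2, -9/4, -17/8, -33/16, -65/32, -129/64 | -257/128, -2, -1, 0 } gives -515/256
edge 12 of 12 (BLUE): { -3, -5/2, -9/4, -17/8, -33/16, -65/32, -129/64, -515/256 | -257/128, -2, -1, 0 } gives -1029/512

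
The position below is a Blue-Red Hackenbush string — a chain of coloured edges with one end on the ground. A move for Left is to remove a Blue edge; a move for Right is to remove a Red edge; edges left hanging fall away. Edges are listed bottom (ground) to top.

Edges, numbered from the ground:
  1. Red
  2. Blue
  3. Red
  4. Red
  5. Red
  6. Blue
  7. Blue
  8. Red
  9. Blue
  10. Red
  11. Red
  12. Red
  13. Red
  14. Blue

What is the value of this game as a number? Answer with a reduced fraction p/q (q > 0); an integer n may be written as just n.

R: Left { — }, Right { 0 } so simplest -1
RB: Left { -1 }, Right { 0 } so simplest -1/2
RBR: Left { -1 }, Right { -1/2,0 } so simplest -3/4
RBRR: Left { -1 }, Right { -3/4,-1/2,0 } so simplest -7/8
RBRRR: Left { -1 }, Right { -7/8,-3/4,-1/2,0 } so simplest -15/16
RBRRRB: Left { -1,-15/16 }, Right { -7/8,-3/4,-1/2,0 } so simplest -29/32
RBRRRBB: Left { -1,-15/16,-29/32 }, Right { -7/8,-3/4,-1/2,0 } so simplest -57/64
RBRRRBBR: Left { -1,-15/16,-29/32 }, Right { -57/64,-7/8,-3/4,-1/2,0 } so simplest -115/128
RBRRRBBRB: Left { -1,-15/16,-29/32,-115/128 }, Right { -57/64,-7/8,-3/4,-1/2,0 } so simplest -229/256
RBRRRBBRBR: Left { -1,-15/16,-29/32,-115/128 }, Right { -229/256,-57/64,-7/8,-3/4,-1/2,0 } so simplest -459/512
RBRRRBBRBRR: Left { -1,-15/16,-29/32,-115/128 }, Right { -459/512,-229/256,-57/64,-7/8,-3/4,-1/2,0 } so simplest -919/1024
RBRRRBBRBRRR: Left { -1,-15/16,-29/32,-115/128 }, Right { -919/1024,-459/512,-229/256,-57/64,-7/8,-3/4,-1/2,0 } so simplest -1839/2048
RBRRRBBRBRRRR: Left { -1,-15/16,-29/32,-115/128 }, Right { -1839/2048,-919/1024,-459/512,-229/256,-57/64,-7/8,-3/4,-1/2,0 } so simplest -3679/4096
RBRRRBBRBRRRRB: Left { -1,-15/16,-29/32,-115/128,-3679/4096 }, Right { -1839/2048,-919/1024,-459/512,-229/256,-57/64,-7/8,-3/4,-1/2,0 } so simplest -7357/8192

-7357/8192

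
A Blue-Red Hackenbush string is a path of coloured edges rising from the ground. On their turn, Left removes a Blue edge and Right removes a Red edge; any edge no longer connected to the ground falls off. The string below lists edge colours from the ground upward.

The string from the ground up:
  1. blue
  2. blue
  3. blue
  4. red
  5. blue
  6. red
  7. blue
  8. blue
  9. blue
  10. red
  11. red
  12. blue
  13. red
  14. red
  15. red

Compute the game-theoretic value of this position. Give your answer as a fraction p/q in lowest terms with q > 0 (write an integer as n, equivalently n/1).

11153/4096

Build v(s[:k]) for k = 1..15, string s = blue blue blue red blue red blue blue blue red red blue red red red.
v_1 [b]  L=[0]  R=[·]  -> 1
v_2 [bb]  L=[0; 1]  R=[·]  -> 2
v_3 [bbb]  L=[0; 1; 2]  R=[·]  -> 3
v_4 [bbbr]  L=[0; 1; 2]  R=[3]  -> 5/2
v_5 [bbbrb]  L=[0; 1; 2; 5/2]  R=[3]  -> 11/4
v_6 [bbbrbr]  L=[0; 1; 2; 5/2]  R=[11/4; 3]  -> 21/8
v_7 [bbbrbrb]  L=[0; 1; 2; 5/2; 21/8]  R=[11/4; 3]  -> 43/16
v_8 [bbbrbrbb]  L=[0; 1; 2; 5/2; 21/8; 43/16]  R=[11/4; 3]  -> 87/32
v_9 [bbbrbrbbb]  L=[0; 1; 2; 5/2; 21/8; 43/16; 87/32]  R=[11/4; 3]  -> 175/64
v_10 [bbbrbrbbbr]  L=[0; 1; 2; 5/2; 21/8; 43/16; 87/32]  R=[175/64; 11/4; 3]  -> 349/128
v_11 [bbbrbrbbbrr]  L=[0; 1; 2; 5/2; 21/8; 43/16; 87/32]  R=[349/128; 175/64; 11/4; 3]  -> 697/256
v_12 [bbbrbrbbbrrb]  L=[0; 1; 2; 5/2; 21/8; 43/16; 87/32; 697/256]  R=[349/128; 175/64; 11/4; 3]  -> 1395/512
v_13 [bbbrbrbbbrrbr]  L=[0; 1; 2; 5/2; 21/8; 43/16; 87/32; 697/256]  R=[1395/512; 349/128; 175/64; 11/4; 3]  -> 2789/1024
v_14 [bbbrbrbbbrrbrr]  L=[0; 1; 2; 5/2; 21/8; 43/16; 87/32; 697/256]  R=[2789/1024; 1395/512; 349/128; 175/64; 11/4; 3]  -> 5577/2048
v_15 [bbbrbrbbbrrbrrr]  L=[0; 1; 2; 5/2; 21/8; 43/16; 87/32; 697/256]  R=[5577/2048; 2789/1024; 1395/512; 349/128; 175/64; 11/4; 3]  -> 11153/4096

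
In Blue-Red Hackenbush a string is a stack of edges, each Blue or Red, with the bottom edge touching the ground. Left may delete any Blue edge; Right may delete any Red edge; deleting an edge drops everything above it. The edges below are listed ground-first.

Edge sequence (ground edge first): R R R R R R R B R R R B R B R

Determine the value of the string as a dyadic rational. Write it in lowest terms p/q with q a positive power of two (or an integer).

-1771/256

step 1: add R to get R; options L={ · } R={ 0 } → -1
step 2: add R to get RR; options L={ · } R={ -1, 0 } → -2
step 3: add R to get RRR; options L={ · } R={ -2, -1, 0 } → -3
step 4: add R to get RRRR; options L={ · } R={ -3, -2, -1, 0 } → -4
step 5: add R to get RRRRR; options L={ · } R={ -4, -3, -2, -1, 0 } → -5
step 6: add R to get RRRRRR; options L={ · } R={ -5, -4, -3, -2, -1, 0 } → -6
step 7: add R to get RRRRRRR; options L={ · } R={ -6, -5, -4, -3, -2, -1, 0 } → -7
step 8: add B to get RRRRRRRB; options L={ -7 } R={ -6, -5, -4, -3, -2, -1, 0 } → -13/2
step 9: add R to get RRRRRRRBR; options L={ -7 } R={ -13/2, -6, -5, -4, -3, -2, -1, 0 } → -27/4
step 10: add R to get RRRRRRRBRR; options L={ -7 } R={ -27/4, -13/2, -6, -5, -4, -3, -2, -1, 0 } → -55/8
step 11: add R to get RRRRRRRBRRR; options L={ -7 } R={ -55/8, -27/4, -13/2, -6, -5, -4, -3, -2, -1, 0 } → -111/16
step 12: add B to get RRRRRRRBRRRB; options L={ -7, -111/16 } R={ -55/8, -27/4, -13/2, -6, -5, -4, -3, -2, -1, 0 } → -221/32
step 13: add R to get RRRRRRRBRRRBR; options L={ -7, -111/16 } R={ -221/32, -55/8, -27/4, -13/2, -6, -5, -4, -3, -2, -1, 0 } → -443/64
step 14: add B to get RRRRRRRBRRRBRB; options L={ -7, -111/16, -443/64 } R={ -221/32, -55/8, -27/4, -13/2, -6, -5, -4, -3, -2, -1, 0 } → -885/128
step 15: add R to get RRRRRRRBRRRBRBR; options L={ -7, -111/16, -443/64 } R={ -885/128, -221/32, -55/8, -27/4, -13/2, -6, -5, -4, -3, -2, -1, 0 } → -1771/256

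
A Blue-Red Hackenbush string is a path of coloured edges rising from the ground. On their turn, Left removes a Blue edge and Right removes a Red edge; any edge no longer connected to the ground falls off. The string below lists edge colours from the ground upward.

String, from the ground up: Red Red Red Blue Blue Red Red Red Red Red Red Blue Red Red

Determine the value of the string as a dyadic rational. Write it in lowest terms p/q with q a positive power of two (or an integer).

-5111/2048

Recurse on prefixes of the 14-edge string Red Red Red Blue Blue Red Red Red Red Red Red Blue Red Red:
R: Left {  }, Right { 0 } gives simplest -1
RR: Left {  }, Right { -1, 0 } gives simplest -2
RRR: Left {  }, Right { -2, -1, 0 } gives simplest -3
RRRB: Left { -3 }, Right { -2, -1, 0 } gives simplest -5/2
RRRBB: Left { -3, -5/2 }, Right { -2, -1, 0 } gives simplest -9/4
RRRBBR: Left { -3, -5/2 }, Right { -9/4, -2, -1, 0 } gives simplest -19/8
RRRBBRR: Left { -3, -5/2 }, Right { -19/8, -9/4, -2, -1, 0 } gives simplest -39/16
RRRBBRRR: Left { -3, -5/2 }, Right { -39/16, -19/8, -9/4, -2, -1, 0 } gives simplest -79/32
RRRBBRRRR: Left { -3, -5/2 }, Right { -79/32, -39/16, -19/8, -9/4, -2, -1, 0 } gives simplest -159/64
RRRBBRRRRR: Left { -3, -5/2 }, Right { -159/64, -79/32, -39/16, -19/8, -9/4, -2, -1, 0 } gives simplest -319/128
RRRBBRRRRRR: Left { -3, -5/2 }, Right { -319/128, -159/64, -79/32, -39/16, -19/8, -9/4, -2, -1, 0 } gives simplest -639/256
RRRBBRRRRRRB: Left { -3, -5/2, -639/256 }, Right { -319/128, -159/64, -79/32, -39/16, -19/8, -9/4, -2, -1, 0 } gives simplest -1277/512
RRRBBRRRRRRBR: Left { -3, -5/2, -639/256 }, Right { -1277/512, -319/128, -159/64, -79/32, -39/16, -19/8, -9/4, -2, -1, 0 } gives simplest -2555/1024
RRRBBRRRRRRBRR: Left { -3, -5/2, -639/256 }, Right { -2555/1024, -1277/512, -319/128, -159/64, -79/32, -39/16, -19/8, -9/4, -2, -1, 0 } gives simplest -5111/2048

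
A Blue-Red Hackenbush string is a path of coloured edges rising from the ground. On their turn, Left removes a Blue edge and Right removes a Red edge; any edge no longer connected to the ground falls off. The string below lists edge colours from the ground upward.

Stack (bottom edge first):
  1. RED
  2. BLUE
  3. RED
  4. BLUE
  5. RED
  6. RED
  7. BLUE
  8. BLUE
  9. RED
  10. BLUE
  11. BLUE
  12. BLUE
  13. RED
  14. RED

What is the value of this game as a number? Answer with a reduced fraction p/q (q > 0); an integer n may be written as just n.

-5703/8192

Recurse on prefixes of the 14-edge string RED BLUE RED BLUE RED RED BLUE BLUE RED BLUE BLUE BLUE RED RED:
v_1 [R]  L=[∅]  R=[0]  = -1
v_2 [RB]  L=[-1]  R=[0]  = -1/2
v_3 [RBR]  L=[-1]  R=[-1/2; 0]  = -3/4
v_4 [RBRB]  L=[-1; -3/4]  R=[-1/2; 0]  = -5/8
v_5 [RBRBR]  L=[-1; -3/4]  R=[-5/8; -1/2; 0]  = -11/16
v_6 [RBRBRR]  L=[-1; -3/4]  R=[-11/16; -5/8; -1/2; 0]  = -23/32
v_7 [RBRBRRB]  L=[-1; -3/4; -23/32]  R=[-11/16; -5/8; -1/2; 0]  = -45/64
v_8 [RBRBRRBB]  L=[-1; -3/4; -23/32; -45/64]  R=[-11/16; -5/8; -1/2; 0]  = -89/128
v_9 [RBRBRRBBR]  L=[-1; -3/4; -23/32; -45/64]  R=[-89/128; -11/16; -5/8; -1/2; 0]  = -179/256
v_10 [RBRBRRBBRB]  L=[-1; -3/4; -23/32; -45/64; -179/256]  R=[-89/128; -11/16; -5/8; -1/2; 0]  = -357/512
v_11 [RBRBRRBBRBB]  L=[-1; -3/4; -23/32; -45/64; -179/256; -357/512]  R=[-89/128; -11/16; -5/8; -1/2; 0]  = -713/1024
v_12 [RBRBRRBBRBBB]  L=[-1; -3/4; -23/32; -45/64; -179/256; -357/512; -713/1024]  R=[-89/128; -11/16; -5/8; -1/2; 0]  = -1425/2048
v_13 [RBRBRRBBRBBBR]  L=[-1; -3/4; -23/32; -45/64; -179/256; -357/512; -713/1024]  R=[-1425/2048; -89/128; -11/16; -5/8; -1/2; 0]  = -2851/4096
v_14 [RBRBRRBBRBBBRR]  L=[-1; -3/4; -23/32; -45/64; -179/256; -357/512; -713/1024]  R=[-2851/4096; -1425/2048; -89/128; -11/16; -5/8; -1/2; 0]  = -5703/8192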